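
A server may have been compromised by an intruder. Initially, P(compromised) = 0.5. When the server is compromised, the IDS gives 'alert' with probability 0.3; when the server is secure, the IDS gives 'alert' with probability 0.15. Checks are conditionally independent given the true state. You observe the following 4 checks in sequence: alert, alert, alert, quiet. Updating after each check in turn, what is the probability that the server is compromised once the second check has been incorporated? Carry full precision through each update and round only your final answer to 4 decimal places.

After 'alert': P(compromised) = 0.3·0.5000 / (0.3·0.5000 + 0.15·0.5000) ≈ 0.6667
After 'alert': P(compromised) = 0.3·0.6667 / (0.3·0.6667 + 0.15·0.3333) ≈ 0.8000

0.8000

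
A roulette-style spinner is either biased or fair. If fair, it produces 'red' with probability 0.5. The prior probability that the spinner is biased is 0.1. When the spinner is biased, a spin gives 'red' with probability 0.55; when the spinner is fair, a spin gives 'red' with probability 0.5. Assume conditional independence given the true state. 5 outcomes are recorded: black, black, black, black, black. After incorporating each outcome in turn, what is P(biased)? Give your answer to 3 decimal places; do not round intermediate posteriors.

0.062

Apply Bayes' rule sequentially, carrying P(biased) forward.
After 'black': P(biased) = 0.45·0.1000 / (0.45·0.1000 + 0.5·0.9000) ≈ 0.0909
After 'black': P(biased) = 0.45·0.0909 / (0.45·0.0909 + 0.5·0.9091) ≈ 0.0826
After 'black': P(biased) = 0.45·0.0826 / (0.45·0.0826 + 0.5·0.9174) ≈ 0.0749
After 'black': P(biased) = 0.45·0.0749 / (0.45·0.0749 + 0.5·0.9251) ≈ 0.0679
After 'black': P(biased) = 0.45·0.0679 / (0.45·0.0679 + 0.5·0.9321) ≈ 0.0616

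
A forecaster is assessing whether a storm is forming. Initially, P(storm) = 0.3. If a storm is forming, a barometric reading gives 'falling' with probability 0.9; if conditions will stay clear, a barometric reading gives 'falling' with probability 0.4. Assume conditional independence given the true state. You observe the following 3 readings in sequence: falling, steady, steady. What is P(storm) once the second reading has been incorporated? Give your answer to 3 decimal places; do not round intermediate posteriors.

After 'falling': P(storm) = 0.9·0.3000 / (0.9·0.3000 + 0.4·0.7000) ≈ 0.4909
After 'steady': P(storm) = 0.1·0.4909 / (0.1·0.4909 + 0.6·0.5091) ≈ 0.1385

0.138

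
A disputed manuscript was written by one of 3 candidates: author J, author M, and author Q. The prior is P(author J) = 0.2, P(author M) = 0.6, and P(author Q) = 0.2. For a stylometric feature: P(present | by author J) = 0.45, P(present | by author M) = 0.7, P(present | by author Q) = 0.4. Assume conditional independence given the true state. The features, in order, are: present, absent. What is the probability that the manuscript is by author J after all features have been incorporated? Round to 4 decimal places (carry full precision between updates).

After 'present': normaliser = 0.45·0.2000 + 0.7·0.6000 + 0.4·0.2000; P(author J) ≈ 0.1525, P(author M) ≈ 0.7119, P(author Q) ≈ 0.1356
After 'absent': normaliser = 0.55·0.1525 + 0.3·0.7119 + 0.6·0.1356; P(author J) ≈ 0.2215, P(author M) ≈ 0.5638, P(author Q) ≈ 0.2148

0.2215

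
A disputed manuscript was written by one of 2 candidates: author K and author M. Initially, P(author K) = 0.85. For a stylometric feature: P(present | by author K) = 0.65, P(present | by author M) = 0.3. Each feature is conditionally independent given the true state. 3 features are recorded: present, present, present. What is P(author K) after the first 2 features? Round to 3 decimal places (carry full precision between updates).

0.964

Each posterior becomes the prior for the next update.
After 'present': P(author K) = 0.65·0.8500 / (0.65·0.8500 + 0.3·0.1500) ≈ 0.9247
After 'present': P(author K) = 0.65·0.9247 / (0.65·0.9247 + 0.3·0.0753) ≈ 0.9638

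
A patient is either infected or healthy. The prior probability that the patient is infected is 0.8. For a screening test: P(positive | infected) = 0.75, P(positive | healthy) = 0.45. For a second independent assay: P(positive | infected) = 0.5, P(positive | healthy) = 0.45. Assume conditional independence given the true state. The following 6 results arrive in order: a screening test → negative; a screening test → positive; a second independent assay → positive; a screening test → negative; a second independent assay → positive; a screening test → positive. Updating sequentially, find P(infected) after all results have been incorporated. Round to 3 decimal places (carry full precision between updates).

0.739

Apply Bayes' rule sequentially, carrying P(infected) forward.
After a screening test='negative': P(infected) = 0.25·0.8000 / (0.25·0.8000 + 0.55·0.2000) ≈ 0.6452
After a screening test='positive': P(infected) = 0.75·0.6452 / (0.75·0.6452 + 0.45·0.3548) ≈ 0.7519
After a second independent assay='positive': P(infected) = 0.5·0.7519 / (0.5·0.7519 + 0.45·0.2481) ≈ 0.7710
After a screening test='negative': P(infected) = 0.25·0.7710 / (0.25·0.7710 + 0.55·0.2290) ≈ 0.6048
After a second independent assay='positive': P(infected) = 0.5·0.6048 / (0.5·0.6048 + 0.45·0.3952) ≈ 0.6297
After a screening test='positive': P(infected) = 0.75·0.6297 / (0.75·0.6297 + 0.45·0.3703) ≈ 0.7392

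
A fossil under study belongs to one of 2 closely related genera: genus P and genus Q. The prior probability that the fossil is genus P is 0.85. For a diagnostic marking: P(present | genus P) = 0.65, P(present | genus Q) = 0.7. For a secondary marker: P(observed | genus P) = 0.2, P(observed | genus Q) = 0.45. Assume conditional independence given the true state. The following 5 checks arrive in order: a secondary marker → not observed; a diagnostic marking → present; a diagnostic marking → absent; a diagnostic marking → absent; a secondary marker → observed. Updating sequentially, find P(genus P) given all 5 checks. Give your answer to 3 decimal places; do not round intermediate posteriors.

0.822

After a secondary marker='not observed': P(genus P) = 0.8·0.8500 / (0.8·0.8500 + 0.55·0.1500) ≈ 0.8918
After a diagnostic marking='present': P(genus P) = 0.65·0.8918 / (0.65·0.8918 + 0.7·0.1082) ≈ 0.8844
After a diagnostic marking='absent': P(genus P) = 0.35·0.8844 / (0.35·0.8844 + 0.3·0.1156) ≈ 0.8993
After a diagnostic marking='absent': P(genus P) = 0.35·0.8993 / (0.35·0.8993 + 0.3·0.1007) ≈ 0.9124
After a secondary marker='observed': P(genus P) = 0.2·0.9124 / (0.2·0.9124 + 0.45·0.0876) ≈ 0.8224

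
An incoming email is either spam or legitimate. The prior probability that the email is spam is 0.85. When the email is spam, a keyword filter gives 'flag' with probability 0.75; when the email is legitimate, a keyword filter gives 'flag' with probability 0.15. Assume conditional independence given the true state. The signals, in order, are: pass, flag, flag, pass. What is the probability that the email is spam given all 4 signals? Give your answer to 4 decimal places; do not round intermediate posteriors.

0.9246

Each posterior becomes the prior for the next update.
After 'pass': P(spam) = 0.25·0.8500 / (0.25·0.8500 + 0.85·0.1500) ≈ 0.6250
After 'flag': P(spam) = 0.75·0.6250 / (0.75·0.6250 + 0.15·0.3750) ≈ 0.8929
After 'flag': P(spam) = 0.75·0.8929 / (0.75·0.8929 + 0.15·0.1071) ≈ 0.9766
After 'pass': P(spam) = 0.25·0.9766 / (0.25·0.9766 + 0.85·0.0234) ≈ 0.9246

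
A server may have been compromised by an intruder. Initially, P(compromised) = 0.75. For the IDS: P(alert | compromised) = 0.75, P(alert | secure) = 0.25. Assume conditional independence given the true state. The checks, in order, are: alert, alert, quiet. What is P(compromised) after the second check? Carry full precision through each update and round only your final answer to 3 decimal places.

After 'alert': P(compromised) = 0.75·0.7500 / (0.75·0.7500 + 0.25·0.2500) ≈ 0.9000
After 'alert': P(compromised) = 0.75·0.9000 / (0.75·0.9000 + 0.25·0.1000) ≈ 0.9643

0.964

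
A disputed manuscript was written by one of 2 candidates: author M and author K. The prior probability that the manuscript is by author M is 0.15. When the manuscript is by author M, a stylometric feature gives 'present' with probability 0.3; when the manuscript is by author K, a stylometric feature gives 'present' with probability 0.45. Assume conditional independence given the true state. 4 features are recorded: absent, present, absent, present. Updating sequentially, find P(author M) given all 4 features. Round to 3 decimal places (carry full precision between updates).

Each posterior becomes the prior for the next update.
After 'absent': P(author M) = 0.7·0.1500 / (0.7·0.1500 + 0.55·0.8500) ≈ 0.1834
After 'present': P(author M) = 0.3·0.1834 / (0.3·0.1834 + 0.45·0.8166) ≈ 0.1302
After 'absent': P(author M) = 0.7·0.1302 / (0.7·0.1302 + 0.55·0.8698) ≈ 0.1601
After 'present': P(author M) = 0.3·0.1601 / (0.3·0.1601 + 0.45·0.8399) ≈ 0.1127

0.113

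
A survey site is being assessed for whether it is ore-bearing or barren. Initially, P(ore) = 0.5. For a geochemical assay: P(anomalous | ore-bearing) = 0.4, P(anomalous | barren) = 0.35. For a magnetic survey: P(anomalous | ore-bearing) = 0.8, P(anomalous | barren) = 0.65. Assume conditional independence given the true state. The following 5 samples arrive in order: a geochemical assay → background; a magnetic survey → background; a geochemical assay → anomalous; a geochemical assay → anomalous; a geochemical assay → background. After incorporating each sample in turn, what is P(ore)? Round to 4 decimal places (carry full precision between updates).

After a geochemical assay='background': P(ore) = 0.6·0.5000 / (0.6·0.5000 + 0.65·0.5000) ≈ 0.4800
After a magnetic survey='background': P(ore) = 0.2·0.4800 / (0.2·0.4800 + 0.35·0.5200) ≈ 0.3453
After a geochemical assay='anomalous': P(ore) = 0.4·0.3453 / (0.4·0.3453 + 0.35·0.6547) ≈ 0.3761
After a geochemical assay='anomalous': P(ore) = 0.4·0.3761 / (0.4·0.3761 + 0.35·0.6239) ≈ 0.4079
After a geochemical assay='background': P(ore) = 0.6·0.4079 / (0.6·0.4079 + 0.65·0.5921) ≈ 0.3887

0.3887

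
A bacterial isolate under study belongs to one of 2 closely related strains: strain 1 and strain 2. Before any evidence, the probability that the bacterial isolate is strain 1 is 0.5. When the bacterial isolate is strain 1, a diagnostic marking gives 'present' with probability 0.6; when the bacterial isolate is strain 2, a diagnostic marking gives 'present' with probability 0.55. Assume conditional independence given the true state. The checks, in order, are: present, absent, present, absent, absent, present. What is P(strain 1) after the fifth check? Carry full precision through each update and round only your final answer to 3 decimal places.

After 'present': P(strain 1) = 0.6·0.5000 / (0.6·0.5000 + 0.55·0.5000) ≈ 0.5217
After 'absent': P(strain 1) = 0.4·0.5217 / (0.4·0.5217 + 0.45·0.4783) ≈ 0.4923
After 'present': P(strain 1) = 0.6·0.4923 / (0.6·0.4923 + 0.55·0.5077) ≈ 0.5141
After 'absent': P(strain 1) = 0.4·0.5141 / (0.4·0.5141 + 0.45·0.4859) ≈ 0.4846
After 'absent': P(strain 1) = 0.4·0.4846 / (0.4·0.4846 + 0.45·0.5154) ≈ 0.4553

0.455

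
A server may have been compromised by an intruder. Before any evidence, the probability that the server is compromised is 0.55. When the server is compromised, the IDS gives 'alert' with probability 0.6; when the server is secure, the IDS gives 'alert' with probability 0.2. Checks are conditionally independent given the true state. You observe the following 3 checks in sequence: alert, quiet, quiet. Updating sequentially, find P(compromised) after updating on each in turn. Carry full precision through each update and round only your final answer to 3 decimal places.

After 'alert': P(compromised) = 0.6·0.5500 / (0.6·0.5500 + 0.2·0.4500) ≈ 0.7857
After 'quiet': P(compromised) = 0.4·0.7857 / (0.4·0.7857 + 0.8·0.2143) ≈ 0.6471
After 'quiet': P(compromised) = 0.4·0.6471 / (0.4·0.6471 + 0.8·0.3529) ≈ 0.4783

0.478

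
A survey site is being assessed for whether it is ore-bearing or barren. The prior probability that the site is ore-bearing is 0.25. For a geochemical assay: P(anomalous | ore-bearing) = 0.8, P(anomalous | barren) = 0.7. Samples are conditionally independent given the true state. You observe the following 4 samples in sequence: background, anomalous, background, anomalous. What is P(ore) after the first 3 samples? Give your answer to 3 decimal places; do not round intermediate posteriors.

0.145

Each posterior becomes the prior for the next update.
After 'background': P(ore) = 0.2·0.2500 / (0.2·0.2500 + 0.3·0.7500) ≈ 0.1818
After 'anomalous': P(ore) = 0.8·0.1818 / (0.8·0.1818 + 0.7·0.8182) ≈ 0.2025
After 'background': P(ore) = 0.2·0.2025 / (0.2·0.2025 + 0.3·0.7975) ≈ 0.1448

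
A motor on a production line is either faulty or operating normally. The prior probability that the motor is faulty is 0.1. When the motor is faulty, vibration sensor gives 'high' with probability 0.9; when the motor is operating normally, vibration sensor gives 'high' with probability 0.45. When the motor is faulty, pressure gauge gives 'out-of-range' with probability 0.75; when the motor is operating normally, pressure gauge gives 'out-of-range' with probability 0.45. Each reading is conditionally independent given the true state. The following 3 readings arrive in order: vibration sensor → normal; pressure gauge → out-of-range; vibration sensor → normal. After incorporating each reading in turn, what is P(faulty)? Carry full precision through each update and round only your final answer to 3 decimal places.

0.006

After vibration sensor='normal': P(faulty) = 0.1·0.1000 / (0.1·0.1000 + 0.55·0.9000) ≈ 0.0198
After pressure gauge='out-of-range': P(faulty) = 0.75·0.0198 / (0.75·0.0198 + 0.45·0.9802) ≈ 0.0326
After vibration sensor='normal': P(faulty) = 0.1·0.0326 / (0.1·0.0326 + 0.55·0.9674) ≈ 0.0061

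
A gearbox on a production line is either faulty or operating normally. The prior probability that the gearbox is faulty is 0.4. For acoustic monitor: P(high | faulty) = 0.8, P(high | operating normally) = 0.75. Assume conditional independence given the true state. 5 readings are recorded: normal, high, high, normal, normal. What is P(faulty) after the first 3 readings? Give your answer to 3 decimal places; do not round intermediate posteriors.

0.378

Apply Bayes' rule sequentially, carrying P(faulty) forward.
After 'normal': P(faulty) = 0.2·0.4000 / (0.2·0.4000 + 0.25·0.6000) ≈ 0.3478
After 'high': P(faulty) = 0.8·0.3478 / (0.8·0.3478 + 0.75·0.6522) ≈ 0.3626
After 'high': P(faulty) = 0.8·0.3626 / (0.8·0.3626 + 0.75·0.6374) ≈ 0.3777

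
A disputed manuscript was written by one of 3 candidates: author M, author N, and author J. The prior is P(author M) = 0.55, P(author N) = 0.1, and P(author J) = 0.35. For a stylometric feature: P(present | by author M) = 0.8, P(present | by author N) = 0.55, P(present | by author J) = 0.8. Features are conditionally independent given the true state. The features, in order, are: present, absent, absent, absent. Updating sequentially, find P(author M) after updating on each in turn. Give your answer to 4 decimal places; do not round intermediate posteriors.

0.3268

After 'present': normaliser = 0.8·0.5500 + 0.55·0.1000 + 0.8·0.3500; P(author M) ≈ 0.5677, P(author N) ≈ 0.0710, P(author J) ≈ 0.3613
After 'absent': normaliser = 0.2·0.5677 + 0.45·0.0710 + 0.2·0.3613; P(author M) ≈ 0.5215, P(author N) ≈ 0.1467, P(author J) ≈ 0.3319
After 'absent': normaliser = 0.2·0.5215 + 0.45·0.1467 + 0.2·0.3319; P(author M) ≈ 0.4407, P(author N) ≈ 0.2789, P(author J) ≈ 0.2804
After 'absent': normaliser = 0.2·0.4407 + 0.45·0.2789 + 0.2·0.2804; P(author M) ≈ 0.3268, P(author N) ≈ 0.4653, P(author J) ≈ 0.2079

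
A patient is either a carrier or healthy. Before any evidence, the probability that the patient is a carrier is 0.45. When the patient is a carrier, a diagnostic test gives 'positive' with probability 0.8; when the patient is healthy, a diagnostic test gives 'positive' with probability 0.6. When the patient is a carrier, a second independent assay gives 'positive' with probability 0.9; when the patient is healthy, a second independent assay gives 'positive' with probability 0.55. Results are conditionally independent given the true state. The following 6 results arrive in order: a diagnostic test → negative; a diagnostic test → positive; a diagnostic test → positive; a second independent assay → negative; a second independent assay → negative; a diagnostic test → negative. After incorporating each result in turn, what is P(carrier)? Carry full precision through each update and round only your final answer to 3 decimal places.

0.018

After a diagnostic test='negative': P(carrier) = 0.2·0.4500 / (0.2·0.4500 + 0.4·0.5500) ≈ 0.2903
After a diagnostic test='positive': P(carrier) = 0.8·0.2903 / (0.8·0.2903 + 0.6·0.7097) ≈ 0.3529
After a diagnostic test='positive': P(carrier) = 0.8·0.3529 / (0.8·0.3529 + 0.6·0.6471) ≈ 0.4211
After a second independent assay='negative': P(carrier) = 0.1·0.4211 / (0.1·0.4211 + 0.45·0.5789) ≈ 0.1391
After a second independent assay='negative': P(carrier) = 0.1·0.1391 / (0.1·0.1391 + 0.45·0.8609) ≈ 0.0347
After a diagnostic test='negative': P(carrier) = 0.2·0.0347 / (0.2·0.0347 + 0.4·0.9653) ≈ 0.0176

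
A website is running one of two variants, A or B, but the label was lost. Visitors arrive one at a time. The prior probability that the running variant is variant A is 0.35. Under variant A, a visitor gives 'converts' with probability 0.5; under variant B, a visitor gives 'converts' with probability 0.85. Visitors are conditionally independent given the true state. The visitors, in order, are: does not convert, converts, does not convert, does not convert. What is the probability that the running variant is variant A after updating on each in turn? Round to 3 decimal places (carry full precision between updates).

After 'does not convert': P(A) = 0.5·0.3500 / (0.5·0.3500 + 0.15·0.6500) ≈ 0.6422
After 'converts': P(A) = 0.5·0.6422 / (0.5·0.6422 + 0.85·0.3578) ≈ 0.5136
After 'does not convert': P(A) = 0.5·0.5136 / (0.5·0.5136 + 0.15·0.4864) ≈ 0.7787
After 'does not convert': P(A) = 0.5·0.7787 / (0.5·0.7787 + 0.15·0.2213) ≈ 0.9215

0.921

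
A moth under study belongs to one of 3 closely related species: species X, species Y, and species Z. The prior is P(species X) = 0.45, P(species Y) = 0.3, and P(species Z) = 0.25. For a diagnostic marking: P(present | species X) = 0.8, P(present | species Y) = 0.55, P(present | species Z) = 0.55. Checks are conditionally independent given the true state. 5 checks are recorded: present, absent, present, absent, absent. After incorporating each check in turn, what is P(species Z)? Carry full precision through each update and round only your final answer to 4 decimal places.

Apply Bayes' rule sequentially, carrying P(species Z) forward.
After 'present': normaliser = 0.8·0.4500 + 0.55·0.3000 + 0.55·0.2500; P(species X) ≈ 0.5434, P(species Y) ≈ 0.2491, P(species Z) ≈ 0.2075
After 'absent': normaliser = 0.2·0.5434 + 0.45·0.2491 + 0.45·0.2075; P(species X) ≈ 0.3459, P(species Y) ≈ 0.3568, P(species Z) ≈ 0.2973
After 'present': normaliser = 0.8·0.3459 + 0.55·0.3568 + 0.55·0.2973; P(species X) ≈ 0.4348, P(species Y) ≈ 0.3083, P(species Z) ≈ 0.2569
After 'absent': normaliser = 0.2·0.4348 + 0.45·0.3083 + 0.45·0.2569; P(species X) ≈ 0.2548, P(species Y) ≈ 0.4065, P(species Z) ≈ 0.3387
After 'absent': normaliser = 0.2·0.2548 + 0.45·0.4065 + 0.45·0.3387; P(species X) ≈ 0.1319, P(species Y) ≈ 0.4735, P(species Z) ≈ 0.3946

0.3946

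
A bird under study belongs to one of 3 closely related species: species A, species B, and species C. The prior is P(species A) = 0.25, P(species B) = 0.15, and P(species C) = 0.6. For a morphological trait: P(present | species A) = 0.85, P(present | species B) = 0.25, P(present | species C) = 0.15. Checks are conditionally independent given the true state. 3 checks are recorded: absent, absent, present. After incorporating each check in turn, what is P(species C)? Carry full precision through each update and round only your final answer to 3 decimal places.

0.715

After 'absent': normaliser = 0.15·0.2500 + 0.75·0.1500 + 0.85·0.6000; P(species A) ≈ 0.0568, P(species B) ≈ 0.1705, P(species C) ≈ 0.7727
After 'absent': normaliser = 0.15·0.0568 + 0.75·0.1705 + 0.85·0.7727; P(species A) ≈ 0.0107, P(species B) ≈ 0.1612, P(species C) ≈ 0.8281
After 'present': normaliser = 0.85·0.0107 + 0.25·0.1612 + 0.15·0.8281; P(species A) ≈ 0.0526, P(species B) ≈ 0.2321, P(species C) ≈ 0.7153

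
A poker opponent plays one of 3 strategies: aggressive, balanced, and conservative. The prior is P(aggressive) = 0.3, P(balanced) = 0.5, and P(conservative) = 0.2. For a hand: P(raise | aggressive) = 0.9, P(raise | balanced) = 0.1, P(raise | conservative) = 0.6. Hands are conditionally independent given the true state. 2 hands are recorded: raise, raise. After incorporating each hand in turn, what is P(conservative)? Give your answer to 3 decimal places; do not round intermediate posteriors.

0.225

After 'raise': normaliser = 0.9·0.3000 + 0.1·0.5000 + 0.6·0.2000; P(aggressive) ≈ 0.6136, P(balanced) ≈ 0.1136, P(conservative) ≈ 0.2727
After 'raise': normaliser = 0.9·0.6136 + 0.1·0.1136 + 0.6·0.2727; P(aggressive) ≈ 0.7594, P(balanced) ≈ 0.0156, P(conservative) ≈ 0.2250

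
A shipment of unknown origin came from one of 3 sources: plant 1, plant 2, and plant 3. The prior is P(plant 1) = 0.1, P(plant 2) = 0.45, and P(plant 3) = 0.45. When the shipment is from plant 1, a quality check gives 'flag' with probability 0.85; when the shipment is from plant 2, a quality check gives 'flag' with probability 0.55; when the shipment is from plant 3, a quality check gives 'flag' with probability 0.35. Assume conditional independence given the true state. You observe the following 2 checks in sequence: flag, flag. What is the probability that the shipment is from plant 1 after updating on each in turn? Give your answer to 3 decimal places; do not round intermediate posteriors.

After 'flag': normaliser = 0.85·0.1000 + 0.55·0.4500 + 0.35·0.4500; P(plant 1) ≈ 0.1735, P(plant 2) ≈ 0.5051, P(plant 3) ≈ 0.3214
After 'flag': normaliser = 0.85·0.1735 + 0.55·0.5051 + 0.35·0.3214; P(plant 1) ≈ 0.2742, P(plant 2) ≈ 0.5166, P(plant 3) ≈ 0.2092

0.274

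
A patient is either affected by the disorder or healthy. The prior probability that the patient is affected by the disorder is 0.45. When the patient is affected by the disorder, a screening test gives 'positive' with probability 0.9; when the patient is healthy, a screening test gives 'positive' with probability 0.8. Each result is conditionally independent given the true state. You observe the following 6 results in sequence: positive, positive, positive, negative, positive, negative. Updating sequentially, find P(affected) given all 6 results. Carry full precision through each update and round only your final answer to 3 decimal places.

0.247

After 'positive': P(affected) = 0.9·0.4500 / (0.9·0.4500 + 0.8·0.5500) ≈ 0.4793
After 'positive': P(affected) = 0.9·0.4793 / (0.9·0.4793 + 0.8·0.5207) ≈ 0.5087
After 'positive': P(affected) = 0.9·0.5087 / (0.9·0.5087 + 0.8·0.4913) ≈ 0.5381
After 'negative': P(affected) = 0.1·0.5381 / (0.1·0.5381 + 0.2·0.4619) ≈ 0.3681
After 'positive': P(affected) = 0.9·0.3681 / (0.9·0.3681 + 0.8·0.6319) ≈ 0.3959
After 'negative': P(affected) = 0.1·0.3959 / (0.1·0.3959 + 0.2·0.6041) ≈ 0.2468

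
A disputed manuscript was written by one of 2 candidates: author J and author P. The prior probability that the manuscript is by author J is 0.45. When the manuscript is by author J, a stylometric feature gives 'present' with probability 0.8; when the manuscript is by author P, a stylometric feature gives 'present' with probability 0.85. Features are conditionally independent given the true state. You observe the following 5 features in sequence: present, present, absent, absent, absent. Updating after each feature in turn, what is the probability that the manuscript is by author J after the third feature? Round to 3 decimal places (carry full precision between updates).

After 'present': P(author J) = 0.8·0.4500 / (0.8·0.4500 + 0.85·0.5500) ≈ 0.4350
After 'present': P(author J) = 0.8·0.4350 / (0.8·0.4350 + 0.85·0.5650) ≈ 0.4202
After 'absent': P(author J) = 0.2·0.4202 / (0.2·0.4202 + 0.15·0.5798) ≈ 0.4914

0.491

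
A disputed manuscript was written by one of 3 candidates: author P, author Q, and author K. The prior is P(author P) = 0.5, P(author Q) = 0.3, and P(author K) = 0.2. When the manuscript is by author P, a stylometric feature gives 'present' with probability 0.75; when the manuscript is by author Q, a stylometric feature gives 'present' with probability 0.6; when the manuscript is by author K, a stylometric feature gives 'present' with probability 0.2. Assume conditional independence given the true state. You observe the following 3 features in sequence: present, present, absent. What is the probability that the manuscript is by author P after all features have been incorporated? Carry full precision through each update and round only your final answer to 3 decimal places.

0.586

After 'present': normaliser = 0.75·0.5000 + 0.6·0.3000 + 0.2·0.2000; P(author P) ≈ 0.6303, P(author Q) ≈ 0.3025, P(author K) ≈ 0.0672
After 'present': normaliser = 0.75·0.6303 + 0.6·0.3025 + 0.2·0.0672; P(author P) ≈ 0.7080, P(author Q) ≈ 0.2719, P(author K) ≈ 0.0201
After 'absent': normaliser = 0.25·0.7080 + 0.4·0.2719 + 0.8·0.0201; P(author P) ≈ 0.5864, P(author Q) ≈ 0.3603, P(author K) ≈ 0.0534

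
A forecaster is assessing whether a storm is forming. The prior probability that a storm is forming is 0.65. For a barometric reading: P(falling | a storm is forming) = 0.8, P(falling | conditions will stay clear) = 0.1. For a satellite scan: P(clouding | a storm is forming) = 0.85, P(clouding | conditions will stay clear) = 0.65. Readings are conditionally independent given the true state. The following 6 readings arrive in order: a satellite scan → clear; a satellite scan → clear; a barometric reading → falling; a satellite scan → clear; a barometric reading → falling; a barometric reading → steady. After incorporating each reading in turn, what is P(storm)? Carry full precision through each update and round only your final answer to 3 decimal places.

Each posterior becomes the prior for the next update.
After a satellite scan='clear': P(storm) = 0.15·0.6500 / (0.15·0.6500 + 0.35·0.3500) ≈ 0.4432
After a satellite scan='clear': P(storm) = 0.15·0.4432 / (0.15·0.4432 + 0.35·0.5568) ≈ 0.2543
After a barometric reading='falling': P(storm) = 0.8·0.2543 / (0.8·0.2543 + 0.1·0.7457) ≈ 0.7318
After a satellite scan='clear': P(storm) = 0.15·0.7318 / (0.15·0.7318 + 0.35·0.2682) ≈ 0.5391
After a barometric reading='falling': P(storm) = 0.8·0.5391 / (0.8·0.5391 + 0.1·0.4609) ≈ 0.9034
After a barometric reading='steady': P(storm) = 0.2·0.9034 / (0.2·0.9034 + 0.9·0.0966) ≈ 0.6752

0.675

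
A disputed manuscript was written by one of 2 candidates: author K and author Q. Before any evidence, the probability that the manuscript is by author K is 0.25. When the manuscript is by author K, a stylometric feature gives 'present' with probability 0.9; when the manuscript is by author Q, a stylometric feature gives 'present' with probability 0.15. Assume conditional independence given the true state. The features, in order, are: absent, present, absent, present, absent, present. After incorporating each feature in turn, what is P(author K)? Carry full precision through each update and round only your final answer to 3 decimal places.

After 'absent': P(author K) = 0.1·0.2500 / (0.1·0.2500 + 0.85·0.7500) ≈ 0.0377
After 'present': P(author K) = 0.9·0.0377 / (0.9·0.0377 + 0.15·0.9623) ≈ 0.1905
After 'absent': P(author K) = 0.1·0.1905 / (0.1·0.1905 + 0.85·0.8095) ≈ 0.0269
After 'present': P(author K) = 0.9·0.0269 / (0.9·0.0269 + 0.15·0.9731) ≈ 0.1424
After 'absent': P(author K) = 0.1·0.1424 / (0.1·0.1424 + 0.85·0.8576) ≈ 0.0192
After 'present': P(author K) = 0.9·0.0192 / (0.9·0.0192 + 0.15·0.9808) ≈ 0.1049

0.105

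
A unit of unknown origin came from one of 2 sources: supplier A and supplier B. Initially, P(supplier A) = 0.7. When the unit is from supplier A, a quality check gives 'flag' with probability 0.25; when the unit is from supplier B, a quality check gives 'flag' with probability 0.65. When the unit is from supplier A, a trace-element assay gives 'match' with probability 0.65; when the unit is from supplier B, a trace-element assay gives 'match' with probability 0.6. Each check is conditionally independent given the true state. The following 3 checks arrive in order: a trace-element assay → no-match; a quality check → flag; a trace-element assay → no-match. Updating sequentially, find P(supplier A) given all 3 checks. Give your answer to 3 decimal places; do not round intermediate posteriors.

0.407

Apply Bayes' rule sequentially, carrying P(supplier A) forward.
After a trace-element assay='no-match': P(supplier A) = 0.35·0.7000 / (0.35·0.7000 + 0.4·0.3000) ≈ 0.6712
After a quality check='flag': P(supplier A) = 0.25·0.6712 / (0.25·0.6712 + 0.65·0.3288) ≈ 0.4399
After a trace-element assay='no-match': P(supplier A) = 0.35·0.4399 / (0.35·0.4399 + 0.4·0.5601) ≈ 0.4073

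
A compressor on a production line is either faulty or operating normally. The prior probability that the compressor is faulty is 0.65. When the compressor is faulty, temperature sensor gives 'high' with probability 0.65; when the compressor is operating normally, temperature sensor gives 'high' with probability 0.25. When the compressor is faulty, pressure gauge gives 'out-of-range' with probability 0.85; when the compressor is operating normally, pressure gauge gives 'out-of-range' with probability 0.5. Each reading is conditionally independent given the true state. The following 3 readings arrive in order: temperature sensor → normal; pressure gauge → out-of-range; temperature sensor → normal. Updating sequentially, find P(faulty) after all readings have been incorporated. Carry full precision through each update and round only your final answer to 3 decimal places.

After temperature sensor='normal': P(faulty) = 0.35·0.6500 / (0.35·0.6500 + 0.75·0.3500) ≈ 0.4643
After pressure gauge='out-of-range': P(faulty) = 0.85·0.4643 / (0.85·0.4643 + 0.5·0.5357) ≈ 0.5957
After temperature sensor='normal': P(faulty) = 0.35·0.5957 / (0.35·0.5957 + 0.75·0.4043) ≈ 0.4074

0.407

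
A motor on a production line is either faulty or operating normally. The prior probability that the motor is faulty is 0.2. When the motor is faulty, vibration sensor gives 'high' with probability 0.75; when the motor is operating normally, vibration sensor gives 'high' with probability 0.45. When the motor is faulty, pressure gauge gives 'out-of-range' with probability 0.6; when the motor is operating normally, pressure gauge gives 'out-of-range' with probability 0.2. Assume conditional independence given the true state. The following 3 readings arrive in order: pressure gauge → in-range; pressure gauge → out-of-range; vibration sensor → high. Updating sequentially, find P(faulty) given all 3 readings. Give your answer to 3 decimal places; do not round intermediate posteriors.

After pressure gauge='in-range': P(faulty) = 0.4·0.2000 / (0.4·0.2000 + 0.8·0.8000) ≈ 0.1111
After pressure gauge='out-of-range': P(faulty) = 0.6·0.1111 / (0.6·0.1111 + 0.2·0.8889) ≈ 0.2727
After vibration sensor='high': P(faulty) = 0.75·0.2727 / (0.75·0.2727 + 0.45·0.7273) ≈ 0.3846

0.385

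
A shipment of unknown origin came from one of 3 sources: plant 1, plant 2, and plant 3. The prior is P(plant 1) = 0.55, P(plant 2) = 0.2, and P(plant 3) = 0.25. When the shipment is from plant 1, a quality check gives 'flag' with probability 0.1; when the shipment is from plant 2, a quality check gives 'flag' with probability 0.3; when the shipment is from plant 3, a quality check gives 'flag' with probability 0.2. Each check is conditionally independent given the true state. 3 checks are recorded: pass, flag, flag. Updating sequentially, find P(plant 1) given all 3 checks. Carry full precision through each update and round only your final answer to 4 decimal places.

0.1937

After 'pass': normaliser = 0.9·0.5500 + 0.7·0.2000 + 0.8·0.2500; P(plant 1) ≈ 0.5928, P(plant 2) ≈ 0.1677, P(plant 3) ≈ 0.2395
After 'flag': normaliser = 0.1·0.5928 + 0.3·0.1677 + 0.2·0.2395; P(plant 1) ≈ 0.3764, P(plant 2) ≈ 0.3194, P(plant 3) ≈ 0.3042
After 'flag': normaliser = 0.1·0.3764 + 0.3·0.3194 + 0.2·0.3042; P(plant 1) ≈ 0.1937, P(plant 2) ≈ 0.4932, P(plant 3) ≈ 0.3131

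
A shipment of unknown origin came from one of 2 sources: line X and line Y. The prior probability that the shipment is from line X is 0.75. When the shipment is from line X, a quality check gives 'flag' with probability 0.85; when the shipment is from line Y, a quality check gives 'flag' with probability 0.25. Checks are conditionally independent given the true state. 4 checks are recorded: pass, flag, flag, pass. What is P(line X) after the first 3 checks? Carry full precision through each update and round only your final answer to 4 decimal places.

0.8740

After 'pass': P(line X) = 0.15·0.7500 / (0.15·0.7500 + 0.75·0.2500) ≈ 0.3750
After 'flag': P(line X) = 0.85·0.3750 / (0.85·0.3750 + 0.25·0.6250) ≈ 0.6711
After 'flag': P(line X) = 0.85·0.6711 / (0.85·0.6711 + 0.25·0.3289) ≈ 0.8740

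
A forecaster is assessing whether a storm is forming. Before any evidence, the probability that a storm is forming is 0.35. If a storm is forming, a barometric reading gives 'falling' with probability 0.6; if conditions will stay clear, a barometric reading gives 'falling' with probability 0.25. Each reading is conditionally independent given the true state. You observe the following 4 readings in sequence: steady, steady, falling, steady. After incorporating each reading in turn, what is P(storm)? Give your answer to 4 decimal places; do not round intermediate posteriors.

Apply Bayes' rule sequentially, carrying P(storm) forward.
After 'steady': P(storm) = 0.4·0.3500 / (0.4·0.3500 + 0.75·0.6500) ≈ 0.2231
After 'steady': P(storm) = 0.4·0.2231 / (0.4·0.2231 + 0.75·0.7769) ≈ 0.1328
After 'falling': P(storm) = 0.6·0.1328 / (0.6·0.1328 + 0.25·0.8672) ≈ 0.2688
After 'steady': P(storm) = 0.4·0.2688 / (0.4·0.2688 + 0.75·0.7312) ≈ 0.1639

0.1639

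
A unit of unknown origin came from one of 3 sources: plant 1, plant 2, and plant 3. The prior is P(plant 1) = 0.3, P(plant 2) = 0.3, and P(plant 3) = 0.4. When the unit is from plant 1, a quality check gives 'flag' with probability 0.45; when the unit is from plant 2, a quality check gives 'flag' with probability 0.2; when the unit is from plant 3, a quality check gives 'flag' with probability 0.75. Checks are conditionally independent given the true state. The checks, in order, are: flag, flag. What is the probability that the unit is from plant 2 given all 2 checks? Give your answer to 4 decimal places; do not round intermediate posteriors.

0.0403

Apply Bayes' rule sequentially, carrying P(plant 2) forward.
After 'flag': normaliser = 0.45·0.3000 + 0.2·0.3000 + 0.75·0.4000; P(plant 1) ≈ 0.2727, P(plant 2) ≈ 0.1212, P(plant 3) ≈ 0.6061
After 'flag': normaliser = 0.45·0.2727 + 0.2·0.1212 + 0.75·0.6061; P(plant 1) ≈ 0.2040, P(plant 2) ≈ 0.0403, P(plant 3) ≈ 0.7557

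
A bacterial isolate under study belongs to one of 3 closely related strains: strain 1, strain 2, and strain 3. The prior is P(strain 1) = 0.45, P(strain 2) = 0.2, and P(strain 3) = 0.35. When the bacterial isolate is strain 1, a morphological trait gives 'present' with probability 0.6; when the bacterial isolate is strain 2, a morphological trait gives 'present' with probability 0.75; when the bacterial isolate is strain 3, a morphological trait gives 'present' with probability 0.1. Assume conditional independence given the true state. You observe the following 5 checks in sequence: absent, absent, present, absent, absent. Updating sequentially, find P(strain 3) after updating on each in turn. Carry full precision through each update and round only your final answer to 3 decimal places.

0.754

Each posterior becomes the prior for the next update.
After 'absent': normaliser = 0.4·0.4500 + 0.25·0.2000 + 0.9·0.3500; P(strain 1) ≈ 0.3303, P(strain 2) ≈ 0.0917, P(strain 3) ≈ 0.5780
After 'absent': normaliser = 0.4·0.3303 + 0.25·0.0917 + 0.9·0.5780; P(strain 1) ≈ 0.1957, P(strain 2) ≈ 0.0340, P(strain 3) ≈ 0.7704
After 'present': normaliser = 0.6·0.1957 + 0.75·0.0340 + 0.1·0.7704; P(strain 1) ≈ 0.5338, P(strain 2) ≈ 0.1158, P(strain 3) ≈ 0.3503
After 'absent': normaliser = 0.4·0.5338 + 0.25·0.1158 + 0.9·0.3503; P(strain 1) ≈ 0.3828, P(strain 2) ≈ 0.0519, P(strain 3) ≈ 0.5653
After 'absent': normaliser = 0.4·0.3828 + 0.25·0.0519 + 0.9·0.5653; P(strain 1) ≈ 0.2269, P(strain 2) ≈ 0.0192, P(strain 3) ≈ 0.7539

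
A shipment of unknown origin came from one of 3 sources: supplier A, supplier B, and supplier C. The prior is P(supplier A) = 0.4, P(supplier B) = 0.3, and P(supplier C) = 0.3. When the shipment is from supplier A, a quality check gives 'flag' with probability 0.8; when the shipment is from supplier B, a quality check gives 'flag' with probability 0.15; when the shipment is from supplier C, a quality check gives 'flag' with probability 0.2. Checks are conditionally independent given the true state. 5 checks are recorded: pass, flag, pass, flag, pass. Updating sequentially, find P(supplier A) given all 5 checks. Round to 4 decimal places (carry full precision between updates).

0.1660

After 'pass': normaliser = 0.2·0.4000 + 0.85·0.3000 + 0.8·0.3000; P(supplier A) ≈ 0.1391, P(supplier B) ≈ 0.4435, P(supplier C) ≈ 0.4174
After 'flag': normaliser = 0.8·0.1391 + 0.15·0.4435 + 0.2·0.4174; P(supplier A) ≈ 0.4260, P(supplier B) ≈ 0.2546, P(supplier C) ≈ 0.3195
After 'pass': normaliser = 0.2·0.4260 + 0.85·0.2546 + 0.8·0.3195; P(supplier A) ≈ 0.1529, P(supplier B) ≈ 0.3884, P(supplier C) ≈ 0.4587
After 'flag': normaliser = 0.8·0.1529 + 0.15·0.3884 + 0.2·0.4587; P(supplier A) ≈ 0.4492, P(supplier B) ≈ 0.2139, P(supplier C) ≈ 0.3369
After 'pass': normaliser = 0.2·0.4492 + 0.85·0.2139 + 0.8·0.3369; P(supplier A) ≈ 0.1660, P(supplier B) ≈ 0.3360, P(supplier C) ≈ 0.4980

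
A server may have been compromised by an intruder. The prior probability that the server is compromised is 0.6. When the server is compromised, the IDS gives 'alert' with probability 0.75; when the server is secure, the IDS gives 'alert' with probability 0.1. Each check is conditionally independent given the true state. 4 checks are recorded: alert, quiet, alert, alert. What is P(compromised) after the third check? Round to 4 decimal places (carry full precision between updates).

Each posterior becomes the prior for the next update.
After 'alert': P(compromised) = 0.75·0.6000 / (0.75·0.6000 + 0.1·0.4000) ≈ 0.9184
After 'quiet': P(compromised) = 0.25·0.9184 / (0.25·0.9184 + 0.9·0.0816) ≈ 0.7576
After 'alert': P(compromised) = 0.75·0.7576 / (0.75·0.7576 + 0.1·0.2424) ≈ 0.9591

0.9591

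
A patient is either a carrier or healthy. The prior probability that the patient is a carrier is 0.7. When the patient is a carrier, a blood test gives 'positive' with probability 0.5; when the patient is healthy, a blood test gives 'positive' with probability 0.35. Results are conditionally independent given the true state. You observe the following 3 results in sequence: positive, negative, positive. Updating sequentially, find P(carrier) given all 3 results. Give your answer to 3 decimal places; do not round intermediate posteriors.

Apply Bayes' rule sequentially, carrying P(carrier) forward.
After 'positive': P(carrier) = 0.5·0.7000 / (0.5·0.7000 + 0.35·0.3000) ≈ 0.7692
After 'negative': P(carrier) = 0.5·0.7692 / (0.5·0.7692 + 0.65·0.2308) ≈ 0.7194
After 'positive': P(carrier) = 0.5·0.7194 / (0.5·0.7194 + 0.35·0.2806) ≈ 0.7855

0.786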